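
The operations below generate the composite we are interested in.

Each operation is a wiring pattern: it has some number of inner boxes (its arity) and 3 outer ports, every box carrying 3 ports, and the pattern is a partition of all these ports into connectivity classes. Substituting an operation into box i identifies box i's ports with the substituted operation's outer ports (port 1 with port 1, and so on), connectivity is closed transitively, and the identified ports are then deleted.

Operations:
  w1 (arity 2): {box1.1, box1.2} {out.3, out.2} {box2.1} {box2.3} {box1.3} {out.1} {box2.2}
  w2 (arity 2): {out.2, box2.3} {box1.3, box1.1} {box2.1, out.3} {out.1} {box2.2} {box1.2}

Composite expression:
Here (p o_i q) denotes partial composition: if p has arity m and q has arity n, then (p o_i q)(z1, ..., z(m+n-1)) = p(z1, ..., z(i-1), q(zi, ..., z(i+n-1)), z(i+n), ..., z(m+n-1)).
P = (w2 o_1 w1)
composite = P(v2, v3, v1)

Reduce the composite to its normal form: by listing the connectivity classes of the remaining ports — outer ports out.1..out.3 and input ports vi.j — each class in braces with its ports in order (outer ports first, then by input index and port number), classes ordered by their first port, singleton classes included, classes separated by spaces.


Connectivity passes through glued w2-boundaries; trace each wire chain.
stage w1: inputs (v2, v3), connectivity {out.1} {out.2, out.3} {v2.1, v2.2} {v2.3} {v3.1} {v3.2} {v3.3}, out.j its boundary
stage w2: inputs (v2, v3, v1), connectivity {out.1} {out.2, v1.3} {out.3, v1.1} {v1.2} {v2.1, v2.2} {v2.3} {v3.1} {v3.2} {v3.3}, out.j its boundary

{out.1} {out.2, v1.3} {out.3, v1.1} {v1.2} {v2.1, v2.2} {v2.3} {v3.1} {v3.2} {v3.3}


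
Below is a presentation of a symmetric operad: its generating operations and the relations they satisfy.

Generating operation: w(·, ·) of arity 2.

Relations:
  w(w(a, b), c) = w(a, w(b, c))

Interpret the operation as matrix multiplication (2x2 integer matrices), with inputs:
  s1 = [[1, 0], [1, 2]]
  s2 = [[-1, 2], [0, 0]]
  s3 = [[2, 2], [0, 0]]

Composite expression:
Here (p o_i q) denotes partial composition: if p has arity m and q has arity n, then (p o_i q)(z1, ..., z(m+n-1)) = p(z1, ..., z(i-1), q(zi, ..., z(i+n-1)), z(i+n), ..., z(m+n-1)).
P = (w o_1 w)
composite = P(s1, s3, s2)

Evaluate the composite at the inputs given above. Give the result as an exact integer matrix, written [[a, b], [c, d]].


w(s1, s3) = [[2, 2], [2, 2]]
w(w(s1, s3), s2) = [[-2, 4], [-2, 4]]

[[-2, 4], [-2, 4]]


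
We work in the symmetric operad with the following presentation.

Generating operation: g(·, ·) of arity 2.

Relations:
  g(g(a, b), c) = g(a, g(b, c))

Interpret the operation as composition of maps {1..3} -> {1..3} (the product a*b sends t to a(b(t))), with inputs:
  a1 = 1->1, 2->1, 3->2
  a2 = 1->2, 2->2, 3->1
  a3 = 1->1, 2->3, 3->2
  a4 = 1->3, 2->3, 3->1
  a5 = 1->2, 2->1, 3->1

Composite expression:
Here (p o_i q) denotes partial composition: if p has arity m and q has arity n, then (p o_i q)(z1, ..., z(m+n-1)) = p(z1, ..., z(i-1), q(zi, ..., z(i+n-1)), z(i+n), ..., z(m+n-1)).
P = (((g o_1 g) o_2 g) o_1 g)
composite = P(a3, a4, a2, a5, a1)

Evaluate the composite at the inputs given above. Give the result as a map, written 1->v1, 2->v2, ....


1->2, 2->2, 3->2


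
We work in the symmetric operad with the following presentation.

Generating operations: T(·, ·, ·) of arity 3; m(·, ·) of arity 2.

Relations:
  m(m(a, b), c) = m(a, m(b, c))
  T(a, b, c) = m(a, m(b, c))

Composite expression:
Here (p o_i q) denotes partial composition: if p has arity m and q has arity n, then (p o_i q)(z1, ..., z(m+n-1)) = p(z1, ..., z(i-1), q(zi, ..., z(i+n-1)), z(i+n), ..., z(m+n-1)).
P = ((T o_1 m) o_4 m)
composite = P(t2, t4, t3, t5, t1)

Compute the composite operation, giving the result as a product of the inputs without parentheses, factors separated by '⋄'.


t2 ⋄ t4 ⋄ t3 ⋄ t5 ⋄ t1

Every regrouping of T is equal, so read the t-inputs in written order.
m(t2, t4) linearizes to t2 ⋄ t4
m(t5, t1) linearizes to t5 ⋄ t1
T(m(t2, t4), t3, m(t5, t1)) linearizes to t2 ⋄ t4 ⋄ t3 ⋄ t5 ⋄ t1


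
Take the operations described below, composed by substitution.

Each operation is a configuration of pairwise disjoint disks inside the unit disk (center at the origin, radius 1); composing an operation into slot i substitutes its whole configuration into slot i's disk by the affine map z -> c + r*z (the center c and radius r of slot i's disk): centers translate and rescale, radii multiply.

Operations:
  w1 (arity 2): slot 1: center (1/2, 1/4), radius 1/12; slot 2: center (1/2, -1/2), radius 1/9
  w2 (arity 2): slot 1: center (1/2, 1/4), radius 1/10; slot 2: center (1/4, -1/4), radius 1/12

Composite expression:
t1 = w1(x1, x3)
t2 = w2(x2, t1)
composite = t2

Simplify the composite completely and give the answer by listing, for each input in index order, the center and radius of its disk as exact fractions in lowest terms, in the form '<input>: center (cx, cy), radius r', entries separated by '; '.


x1: center (7/24, -11/48), radius 1/144; x2: center (1/2, 1/4), radius 1/10; x3: center (7/24, -7/24), radius 1/108

Only the slot chain above each x matters under w2; compose those maps.
input x2: composing its 1 substitution step yields center (1/2, 1/4), radius 1/10
input x1: composing its 2 substitution steps yields center (7/24, -11/48), radius 1/144
input x3: composing its 2 substitution steps yields center (7/24, -7/24), radius 1/108


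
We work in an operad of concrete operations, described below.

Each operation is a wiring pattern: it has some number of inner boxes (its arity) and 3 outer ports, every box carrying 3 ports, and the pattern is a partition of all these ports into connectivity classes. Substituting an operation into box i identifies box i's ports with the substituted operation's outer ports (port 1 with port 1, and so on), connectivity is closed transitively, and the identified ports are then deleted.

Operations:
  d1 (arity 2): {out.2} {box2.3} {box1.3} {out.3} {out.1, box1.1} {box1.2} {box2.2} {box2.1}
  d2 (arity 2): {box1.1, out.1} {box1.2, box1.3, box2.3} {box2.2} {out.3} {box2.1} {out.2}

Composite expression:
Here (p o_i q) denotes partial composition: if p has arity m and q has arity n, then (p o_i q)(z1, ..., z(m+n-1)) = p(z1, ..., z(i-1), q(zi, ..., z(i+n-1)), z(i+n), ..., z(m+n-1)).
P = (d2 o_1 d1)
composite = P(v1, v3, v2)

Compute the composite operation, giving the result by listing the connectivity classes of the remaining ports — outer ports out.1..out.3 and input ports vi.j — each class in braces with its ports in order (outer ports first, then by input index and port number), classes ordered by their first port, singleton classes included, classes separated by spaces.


{out.1, v1.1} {out.2} {out.3} {v1.2} {v1.3} {v2.1} {v2.2} {v2.3} {v3.1} {v3.2} {v3.3}


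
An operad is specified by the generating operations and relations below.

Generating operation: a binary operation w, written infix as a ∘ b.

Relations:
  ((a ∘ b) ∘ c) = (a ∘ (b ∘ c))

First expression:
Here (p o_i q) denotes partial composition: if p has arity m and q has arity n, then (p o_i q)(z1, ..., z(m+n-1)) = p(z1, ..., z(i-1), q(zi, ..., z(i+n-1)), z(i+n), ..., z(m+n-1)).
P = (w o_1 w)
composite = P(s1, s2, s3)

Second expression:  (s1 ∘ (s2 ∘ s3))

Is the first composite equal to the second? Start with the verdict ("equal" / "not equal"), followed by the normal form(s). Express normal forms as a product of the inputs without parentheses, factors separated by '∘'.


equal: each reduces to s1 ∘ s2 ∘ s3


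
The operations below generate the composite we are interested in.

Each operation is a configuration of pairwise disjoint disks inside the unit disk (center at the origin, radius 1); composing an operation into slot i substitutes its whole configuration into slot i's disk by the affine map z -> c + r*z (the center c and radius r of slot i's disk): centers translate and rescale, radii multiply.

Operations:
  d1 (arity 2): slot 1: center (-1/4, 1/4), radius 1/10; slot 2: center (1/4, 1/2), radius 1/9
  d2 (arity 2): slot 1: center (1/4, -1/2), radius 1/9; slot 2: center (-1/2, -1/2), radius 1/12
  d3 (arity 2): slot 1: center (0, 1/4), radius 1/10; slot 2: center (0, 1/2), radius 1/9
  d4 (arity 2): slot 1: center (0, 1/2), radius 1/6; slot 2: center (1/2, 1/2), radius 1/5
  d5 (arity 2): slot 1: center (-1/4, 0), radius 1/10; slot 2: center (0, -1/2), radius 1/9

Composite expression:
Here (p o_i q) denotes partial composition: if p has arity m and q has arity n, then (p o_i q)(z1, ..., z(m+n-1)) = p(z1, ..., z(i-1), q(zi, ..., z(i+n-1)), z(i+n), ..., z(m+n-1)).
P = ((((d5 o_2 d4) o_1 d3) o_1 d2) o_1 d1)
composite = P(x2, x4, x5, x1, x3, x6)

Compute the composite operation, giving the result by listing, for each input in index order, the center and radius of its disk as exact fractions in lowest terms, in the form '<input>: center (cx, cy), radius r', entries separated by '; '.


Only the slot chain above each x matters under d5; compose those maps.
input x2: composing its 4 substitution steps yields center (-223/900, 73/3600), radius 1/9000
input x4: composing its 4 substitution steps yields center (-89/360, 37/1800), radius 1/8100
input x5: composing its 3 substitution steps yields center (-51/200, 1/50), radius 1/1200
input x1: composing its 2 substitution steps yields center (-1/4, 1/20), radius 1/90
input x3: composing its 2 substitution steps yields center (0, -4/9), radius 1/54
input x6: composing its 2 substitution steps yields center (1/18, -4/9), radius 1/45

x1: center (-1/4, 1/20), radius 1/90; x2: center (-223/900, 73/3600), radius 1/9000; x3: center (0, -4/9), radius 1/54; x4: center (-89/360, 37/1800), radius 1/8100; x5: center (-51/200, 1/50), radius 1/1200; x6: center (1/18, -4/9), radius 1/45


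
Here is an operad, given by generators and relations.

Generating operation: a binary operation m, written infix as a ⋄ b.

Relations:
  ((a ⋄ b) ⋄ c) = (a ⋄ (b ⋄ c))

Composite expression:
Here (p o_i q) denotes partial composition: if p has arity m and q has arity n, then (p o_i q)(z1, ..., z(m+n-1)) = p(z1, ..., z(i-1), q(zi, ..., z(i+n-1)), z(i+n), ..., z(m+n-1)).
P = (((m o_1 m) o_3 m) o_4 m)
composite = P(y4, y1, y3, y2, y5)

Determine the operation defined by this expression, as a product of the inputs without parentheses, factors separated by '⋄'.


Every regrouping of m is equal, so read the y-inputs in written order.
(y4 ⋄ y1) unparenthesizes to y4 ⋄ y1
(y2 ⋄ y5) unparenthesizes to y2 ⋄ y5
(y3 ⋄ (y2 ⋄ y5)) unparenthesizes to y3 ⋄ y2 ⋄ y5
((y4 ⋄ y1) ⋄ (y3 ⋄ (y2 ⋄ y5))) unparenthesizes to y4 ⋄ y1 ⋄ y3 ⋄ y2 ⋄ y5

y4 ⋄ y1 ⋄ y3 ⋄ y2 ⋄ y5


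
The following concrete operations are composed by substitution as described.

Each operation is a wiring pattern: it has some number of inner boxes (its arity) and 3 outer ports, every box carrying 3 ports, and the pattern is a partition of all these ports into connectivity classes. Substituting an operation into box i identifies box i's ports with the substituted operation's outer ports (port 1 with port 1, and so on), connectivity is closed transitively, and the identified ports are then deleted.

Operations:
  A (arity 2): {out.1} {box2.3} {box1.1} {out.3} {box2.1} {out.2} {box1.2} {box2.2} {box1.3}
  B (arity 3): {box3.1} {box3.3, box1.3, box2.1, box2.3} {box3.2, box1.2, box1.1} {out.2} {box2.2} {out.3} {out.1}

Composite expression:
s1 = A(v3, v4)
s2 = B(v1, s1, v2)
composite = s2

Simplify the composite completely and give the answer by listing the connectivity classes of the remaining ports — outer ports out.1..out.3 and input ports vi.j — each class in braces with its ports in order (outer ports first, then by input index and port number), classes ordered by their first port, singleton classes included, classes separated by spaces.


{out.1} {out.2} {out.3} {v1.1, v1.2, v2.2} {v1.3, v2.3} {v2.1} {v3.1} {v3.2} {v3.3} {v4.1} {v4.2} {v4.3}

Reachability decides: close wires over B-identified ports.
stage A: inputs (v3, v4), connectivity {out.1} {out.2} {out.3} {v3.1} {v3.2} {v3.3} {v4.1} {v4.2} {v4.3}, out.j its boundary
stage B: inputs (v1, v3, v4, v2), connectivity {out.1} {out.2} {out.3} {v1.1, v1.2, v2.2} {v1.3, v2.3} {v2.1} {v3.1} {v3.2} {v3.3} {v4.1} {v4.2} {v4.3}, out.j its boundary


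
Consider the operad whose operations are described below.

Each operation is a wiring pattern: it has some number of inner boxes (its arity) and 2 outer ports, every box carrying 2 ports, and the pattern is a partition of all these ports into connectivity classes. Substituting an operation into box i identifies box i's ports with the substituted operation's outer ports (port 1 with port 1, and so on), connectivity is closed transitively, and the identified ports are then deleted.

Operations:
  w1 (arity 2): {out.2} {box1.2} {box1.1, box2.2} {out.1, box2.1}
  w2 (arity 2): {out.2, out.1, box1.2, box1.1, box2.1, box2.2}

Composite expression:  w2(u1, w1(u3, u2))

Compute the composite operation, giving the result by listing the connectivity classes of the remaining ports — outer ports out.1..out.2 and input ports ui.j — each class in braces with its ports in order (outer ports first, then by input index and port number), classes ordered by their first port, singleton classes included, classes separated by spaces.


{out.1, out.2, u1.1, u1.2, u2.1} {u2.2, u3.1} {u3.2}

Reachability decides: close wires over w2-identified ports.
the subtree at w1 composes to {out.1, u2.1} {out.2} {u2.2, u3.1} {u3.2} on (u3, u2); out.j = own outer ports
the subtree at w2 composes to {out.1, out.2, u1.1, u1.2, u2.1} {u2.2, u3.1} {u3.2} on (u1, u3, u2); out.j = own outer ports


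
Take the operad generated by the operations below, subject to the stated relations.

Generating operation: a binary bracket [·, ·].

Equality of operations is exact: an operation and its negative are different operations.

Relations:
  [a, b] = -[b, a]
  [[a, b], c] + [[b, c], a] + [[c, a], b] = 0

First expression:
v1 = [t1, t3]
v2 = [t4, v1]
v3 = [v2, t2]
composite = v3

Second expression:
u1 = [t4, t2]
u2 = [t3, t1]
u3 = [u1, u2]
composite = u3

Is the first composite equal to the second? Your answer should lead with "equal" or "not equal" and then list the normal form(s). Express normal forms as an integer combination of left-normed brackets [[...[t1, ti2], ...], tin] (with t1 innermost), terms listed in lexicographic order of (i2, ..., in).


not equal: they reduce to -[[[t1, t3], t4], t2] and -[[[t1, t3], t2], t4] + [[[t1, t3], t4], t2]


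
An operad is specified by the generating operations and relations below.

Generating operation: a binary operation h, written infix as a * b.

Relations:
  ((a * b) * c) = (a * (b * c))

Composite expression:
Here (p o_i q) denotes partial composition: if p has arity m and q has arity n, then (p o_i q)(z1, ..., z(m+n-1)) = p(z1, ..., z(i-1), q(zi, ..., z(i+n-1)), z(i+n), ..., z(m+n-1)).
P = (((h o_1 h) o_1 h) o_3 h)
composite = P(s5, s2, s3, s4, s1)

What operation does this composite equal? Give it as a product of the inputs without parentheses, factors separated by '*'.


s5 * s2 * s3 * s4 * s1


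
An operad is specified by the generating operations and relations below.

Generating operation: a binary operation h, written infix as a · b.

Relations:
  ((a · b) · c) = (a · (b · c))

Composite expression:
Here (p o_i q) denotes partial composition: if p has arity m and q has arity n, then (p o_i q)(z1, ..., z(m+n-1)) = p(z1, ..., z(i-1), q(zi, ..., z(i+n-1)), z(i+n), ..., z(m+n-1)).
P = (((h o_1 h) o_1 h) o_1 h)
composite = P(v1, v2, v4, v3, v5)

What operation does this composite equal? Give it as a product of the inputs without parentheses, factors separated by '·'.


Key point: h is associative — brackets drop, the v-order remains.
(v1 · v2) unparenthesizes to v1 · v2
((v1 · v2) · v4) unparenthesizes to v1 · v2 · v4
(((v1 · v2) · v4) · v3) unparenthesizes to v1 · v2 · v4 · v3
((((v1 · v2) · v4) · v3) · v5) unparenthesizes to v1 · v2 · v4 · v3 · v5

v1 · v2 · v4 · v3 · v5


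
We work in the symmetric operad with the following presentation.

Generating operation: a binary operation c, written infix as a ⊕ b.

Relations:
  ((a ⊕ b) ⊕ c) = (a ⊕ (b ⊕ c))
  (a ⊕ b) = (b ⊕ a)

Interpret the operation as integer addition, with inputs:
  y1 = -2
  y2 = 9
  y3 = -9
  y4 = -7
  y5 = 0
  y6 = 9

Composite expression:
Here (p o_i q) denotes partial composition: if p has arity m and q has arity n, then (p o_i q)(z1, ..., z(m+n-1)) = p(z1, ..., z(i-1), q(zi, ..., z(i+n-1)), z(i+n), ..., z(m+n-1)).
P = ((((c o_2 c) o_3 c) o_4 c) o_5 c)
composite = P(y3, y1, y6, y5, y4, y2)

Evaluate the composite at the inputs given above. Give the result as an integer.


(y4 ⊕ y2) = 2
(y5 ⊕ (y4 ⊕ y2)) = 2
(y6 ⊕ (y5 ⊕ (y4 ⊕ y2))) = 11
(y1 ⊕ (y6 ⊕ (y5 ⊕ (y4 ⊕ y2)))) = 9
(y3 ⊕ (y1 ⊕ (y6 ⊕ (y5 ⊕ (y4 ⊕ y2))))) = 0

0


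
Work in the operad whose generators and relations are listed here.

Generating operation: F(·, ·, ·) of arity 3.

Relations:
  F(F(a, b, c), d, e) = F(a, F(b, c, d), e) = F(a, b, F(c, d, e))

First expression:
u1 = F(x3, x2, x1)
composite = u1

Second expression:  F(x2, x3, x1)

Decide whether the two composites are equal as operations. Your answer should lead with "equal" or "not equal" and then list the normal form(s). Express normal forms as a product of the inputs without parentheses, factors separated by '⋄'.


not equal — first x3 ⋄ x2 ⋄ x1, second x2 ⋄ x3 ⋄ x1

In normal form, the first expression is x3 ⋄ x2 ⋄ x1
In normal form, the second expression is x2 ⋄ x3 ⋄ x1
The forms do not match — not equal.


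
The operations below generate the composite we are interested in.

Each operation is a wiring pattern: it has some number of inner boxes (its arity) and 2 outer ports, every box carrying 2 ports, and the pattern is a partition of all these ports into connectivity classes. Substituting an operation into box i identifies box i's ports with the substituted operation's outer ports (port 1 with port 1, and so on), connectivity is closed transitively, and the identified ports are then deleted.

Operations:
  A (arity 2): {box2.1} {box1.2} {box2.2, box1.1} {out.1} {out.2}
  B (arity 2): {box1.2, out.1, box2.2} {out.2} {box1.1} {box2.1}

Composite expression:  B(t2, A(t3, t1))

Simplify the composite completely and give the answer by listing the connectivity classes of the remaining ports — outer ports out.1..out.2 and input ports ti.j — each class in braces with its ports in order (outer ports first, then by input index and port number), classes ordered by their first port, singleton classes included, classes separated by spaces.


Two ports join when wires chain via B-identified ports.
the subtree at A composes to {out.1} {out.2} {t1.1} {t1.2, t3.1} {t3.2} on (t3, t1); out.j = own outer ports
the subtree at B composes to {out.1, t2.2} {out.2} {t1.1} {t1.2, t3.1} {t2.1} {t3.2} on (t2, t3, t1); out.j = own outer ports

{out.1, t2.2} {out.2} {t1.1} {t1.2, t3.1} {t2.1} {t3.2}


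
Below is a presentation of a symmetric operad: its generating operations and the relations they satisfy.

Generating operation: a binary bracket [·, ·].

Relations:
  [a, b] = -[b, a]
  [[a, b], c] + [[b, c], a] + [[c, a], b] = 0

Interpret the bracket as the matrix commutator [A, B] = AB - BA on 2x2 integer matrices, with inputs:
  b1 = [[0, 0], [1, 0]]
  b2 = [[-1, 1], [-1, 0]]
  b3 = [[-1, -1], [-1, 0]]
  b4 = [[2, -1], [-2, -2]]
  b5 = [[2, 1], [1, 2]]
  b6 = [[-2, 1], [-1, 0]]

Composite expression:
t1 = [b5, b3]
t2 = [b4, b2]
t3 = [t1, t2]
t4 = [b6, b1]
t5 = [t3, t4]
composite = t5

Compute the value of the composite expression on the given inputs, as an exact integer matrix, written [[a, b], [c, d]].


[[-12, 12], [-48, 12]]

[b5, b3] = [[0, 1], [-1, 0]]
[b4, b2] = [[3, 3], [6, -3]]
[[b5, b3], [b4, b2]] = [[9, -6], [-6, -9]]
[b6, b1] = [[1, 0], [2, -1]]
[[[b5, b3], [b4, b2]], [b6, b1]] = [[-12, 12], [-48, 12]]


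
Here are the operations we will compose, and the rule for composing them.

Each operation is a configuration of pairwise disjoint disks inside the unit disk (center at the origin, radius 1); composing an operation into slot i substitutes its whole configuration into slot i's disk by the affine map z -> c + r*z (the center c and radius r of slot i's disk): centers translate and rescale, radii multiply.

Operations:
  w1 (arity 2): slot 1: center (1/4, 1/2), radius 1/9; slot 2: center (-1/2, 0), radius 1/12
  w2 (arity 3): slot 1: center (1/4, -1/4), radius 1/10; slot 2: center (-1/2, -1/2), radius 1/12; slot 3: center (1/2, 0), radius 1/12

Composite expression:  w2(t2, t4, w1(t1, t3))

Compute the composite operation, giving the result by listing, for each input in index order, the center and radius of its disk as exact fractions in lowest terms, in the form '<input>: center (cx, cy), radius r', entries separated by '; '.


Nesting under w2 composes maps z -> c + r*z down each t-path.
t2 passes through 1 substitution, ending at center (1/4, -1/4), radius 1/10
t4 passes through 1 substitution, ending at center (-1/2, -1/2), radius 1/12
t1 passes through 2 substitutions, ending at center (25/48, 1/24), radius 1/108
t3 passes through 2 substitutions, ending at center (11/24, 0), radius 1/144

t1: center (25/48, 1/24), radius 1/108; t2: center (1/4, -1/4), radius 1/10; t3: center (11/24, 0), radius 1/144; t4: center (-1/2, -1/2), radius 1/12


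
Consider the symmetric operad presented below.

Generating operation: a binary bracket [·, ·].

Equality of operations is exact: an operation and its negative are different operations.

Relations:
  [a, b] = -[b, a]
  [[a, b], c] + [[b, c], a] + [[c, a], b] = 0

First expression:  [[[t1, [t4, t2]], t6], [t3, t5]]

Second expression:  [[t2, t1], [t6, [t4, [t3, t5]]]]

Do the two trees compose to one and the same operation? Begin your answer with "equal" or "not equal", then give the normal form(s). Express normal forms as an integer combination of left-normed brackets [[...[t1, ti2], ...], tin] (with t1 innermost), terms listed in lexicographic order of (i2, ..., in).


not equal; first: -[[[[[t1, t2], t4], t6], t3], t5] + [[[[[t1, t2], t4], t6], t5], t3] + [[[[[t1, t4], t2], t6], t3], t5] - [[[[[t1, t4], t2], t6], t5], t3]; second: -[[[[[t1, t2], t3], t5], t4], t6] + [[[[[t1, t2], t4], t3], t5], t6] - [[[[[t1, t2], t4], t5], t3], t6] + [[[[[t1, t2], t5], t3], t4], t6] + [[[[[t1, t2], t6], t3], t5], t4] - [[[[[t1, t2], t6], t4], t3], t5] + [[[[[t1, t2], t6], t4], t5], t3] - [[[[[t1, t2], t6], t5], t3], t4]

Reducing the first expression gives -[[[[[t1, t2], t4], t6], t3], t5] + [[[[[t1, t2], t4], t6], t5], t3] + [[[[[t1, t4], t2], t6], t3], t5] - [[[[[t1, t4], t2], t6], t5], t3]
Reducing the second expression gives -[[[[[t1, t2], t3], t5], t4], t6] + [[[[[t1, t2], t4], t3], t5], t6] - [[[[[t1, t2], t4], t5], t3], t6] + [[[[[t1, t2], t5], t3], t4], t6] + [[[[[t1, t2], t6], t3], t5], t4] - [[[[[t1, t2], t6], t4], t3], t5] + [[[[[t1, t2], t6], t4], t5], t3] - [[[[[t1, t2], t6], t5], t3], t4]
Distinct normal forms: not equal.


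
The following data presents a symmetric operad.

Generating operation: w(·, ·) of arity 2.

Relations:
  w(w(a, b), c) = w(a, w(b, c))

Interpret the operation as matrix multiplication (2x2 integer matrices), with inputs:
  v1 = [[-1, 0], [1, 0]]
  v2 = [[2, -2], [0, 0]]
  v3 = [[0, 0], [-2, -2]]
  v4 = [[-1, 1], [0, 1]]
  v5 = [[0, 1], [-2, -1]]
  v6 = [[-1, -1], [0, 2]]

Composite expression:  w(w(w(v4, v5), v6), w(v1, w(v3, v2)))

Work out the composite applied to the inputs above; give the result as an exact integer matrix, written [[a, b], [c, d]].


w(v4, v5) = [[-2, -2], [-2, -1]]
w(w(v4, v5), v6) = [[2, -2], [2, 0]]
w(v3, v2) = [[0, 0], [-4, 4]]
w(v1, w(v3, v2)) = [[0, 0], [0, 0]]
w(w(w(v4, v5), v6), w(v1, w(v3, v2))) = [[0, 0], [0, 0]]

[[0, 0], [0, 0]]


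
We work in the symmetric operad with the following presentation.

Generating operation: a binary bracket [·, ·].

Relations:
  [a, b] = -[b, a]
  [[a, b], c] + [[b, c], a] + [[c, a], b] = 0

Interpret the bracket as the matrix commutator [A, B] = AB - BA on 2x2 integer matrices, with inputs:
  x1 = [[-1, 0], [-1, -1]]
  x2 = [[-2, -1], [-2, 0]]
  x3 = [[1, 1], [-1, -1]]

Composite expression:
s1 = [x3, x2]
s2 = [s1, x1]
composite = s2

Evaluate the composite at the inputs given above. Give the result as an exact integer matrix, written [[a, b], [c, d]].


[[0, 0], [-6, 0]]

[x3, x2] = [[-3, 0], [6, 3]]
[[x3, x2], x1] = [[0, 0], [-6, 0]]


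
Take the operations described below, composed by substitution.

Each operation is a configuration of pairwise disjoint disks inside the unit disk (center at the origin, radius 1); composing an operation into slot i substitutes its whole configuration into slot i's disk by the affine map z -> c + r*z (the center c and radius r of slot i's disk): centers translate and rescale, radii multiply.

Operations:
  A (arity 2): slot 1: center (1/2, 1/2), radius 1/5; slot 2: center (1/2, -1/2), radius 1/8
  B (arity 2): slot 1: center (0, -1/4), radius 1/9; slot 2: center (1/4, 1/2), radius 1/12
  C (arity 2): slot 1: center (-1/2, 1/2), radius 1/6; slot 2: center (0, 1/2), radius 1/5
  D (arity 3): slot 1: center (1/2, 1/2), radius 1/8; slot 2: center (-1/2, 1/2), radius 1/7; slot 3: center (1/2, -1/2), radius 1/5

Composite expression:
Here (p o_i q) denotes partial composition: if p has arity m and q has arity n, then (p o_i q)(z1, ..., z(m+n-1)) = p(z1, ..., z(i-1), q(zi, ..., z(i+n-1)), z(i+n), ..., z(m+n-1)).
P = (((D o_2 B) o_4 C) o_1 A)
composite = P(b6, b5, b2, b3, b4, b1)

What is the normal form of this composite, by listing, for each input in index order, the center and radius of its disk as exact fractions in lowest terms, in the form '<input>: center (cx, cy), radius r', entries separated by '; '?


b1: center (1/2, -2/5), radius 1/25; b2: center (-1/2, 13/28), radius 1/63; b3: center (-13/28, 4/7), radius 1/84; b4: center (2/5, -2/5), radius 1/30; b5: center (9/16, 7/16), radius 1/64; b6: center (9/16, 9/16), radius 1/40

Nesting under D composes maps z -> c + r*z down each b-path.
b6 passes through 2 substitutions, ending at center (9/16, 9/16), radius 1/40
b5 passes through 2 substitutions, ending at center (9/16, 7/16), radius 1/64
b2 passes through 2 substitutions, ending at center (-1/2, 13/28), radius 1/63
b3 passes through 2 substitutions, ending at center (-13/28, 4/7), radius 1/84
b4 passes through 2 substitutions, ending at center (2/5, -2/5), radius 1/30
b1 passes through 2 substitutions, ending at center (1/2, -2/5), radius 1/25


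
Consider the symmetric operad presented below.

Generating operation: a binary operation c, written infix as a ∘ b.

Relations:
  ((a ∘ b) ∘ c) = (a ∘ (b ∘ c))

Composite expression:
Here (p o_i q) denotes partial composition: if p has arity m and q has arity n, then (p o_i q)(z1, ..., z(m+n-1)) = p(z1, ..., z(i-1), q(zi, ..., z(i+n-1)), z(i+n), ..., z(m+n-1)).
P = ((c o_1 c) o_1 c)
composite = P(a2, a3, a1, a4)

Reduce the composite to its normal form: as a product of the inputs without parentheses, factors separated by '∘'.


The c-tree's shape is irrelevant; the a-reading-order decides.
(a2 ∘ a3) linearizes to a2 ∘ a3
((a2 ∘ a3) ∘ a1) linearizes to a2 ∘ a3 ∘ a1
(((a2 ∘ a3) ∘ a1) ∘ a4) linearizes to a2 ∘ a3 ∘ a1 ∘ a4

a2 ∘ a3 ∘ a1 ∘ a4


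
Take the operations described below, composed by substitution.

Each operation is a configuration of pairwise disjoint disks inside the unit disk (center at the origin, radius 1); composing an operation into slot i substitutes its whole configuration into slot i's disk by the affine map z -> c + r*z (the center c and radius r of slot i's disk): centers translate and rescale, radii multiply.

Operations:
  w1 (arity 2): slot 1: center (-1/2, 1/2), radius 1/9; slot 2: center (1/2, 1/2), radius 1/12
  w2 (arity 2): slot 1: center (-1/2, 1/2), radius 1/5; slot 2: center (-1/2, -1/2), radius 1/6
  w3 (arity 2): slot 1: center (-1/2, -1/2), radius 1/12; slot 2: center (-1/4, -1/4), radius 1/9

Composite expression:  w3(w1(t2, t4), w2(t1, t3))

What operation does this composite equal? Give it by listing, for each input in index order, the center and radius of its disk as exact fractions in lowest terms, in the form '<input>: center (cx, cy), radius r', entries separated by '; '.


t1: center (-11/36, -7/36), radius 1/45; t2: center (-13/24, -11/24), radius 1/108; t3: center (-11/36, -11/36), radius 1/54; t4: center (-11/24, -11/24), radius 1/144

Affine substitution under w3: radii multiply and t-centers shift.
for t2, the 2-step affine chain lands on center (-13/24, -11/24), radius 1/108
for t4, the 2-step affine chain lands on center (-11/24, -11/24), radius 1/144
for t1, the 2-step affine chain lands on center (-11/36, -7/36), radius 1/45
for t3, the 2-step affine chain lands on center (-11/36, -11/36), radius 1/54


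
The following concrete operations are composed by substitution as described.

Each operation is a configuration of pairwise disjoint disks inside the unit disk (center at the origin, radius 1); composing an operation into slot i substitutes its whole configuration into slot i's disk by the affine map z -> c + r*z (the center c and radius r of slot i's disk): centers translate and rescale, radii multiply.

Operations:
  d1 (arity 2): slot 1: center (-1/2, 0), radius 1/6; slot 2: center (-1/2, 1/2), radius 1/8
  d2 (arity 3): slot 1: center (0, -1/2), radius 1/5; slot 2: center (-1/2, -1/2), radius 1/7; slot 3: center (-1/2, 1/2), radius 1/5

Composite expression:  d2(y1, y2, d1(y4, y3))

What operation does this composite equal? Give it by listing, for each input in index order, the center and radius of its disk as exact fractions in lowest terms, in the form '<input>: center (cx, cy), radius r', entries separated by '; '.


y1: center (0, -1/2), radius 1/5; y2: center (-1/2, -1/2), radius 1/7; y3: center (-3/5, 3/5), radius 1/40; y4: center (-3/5, 1/2), radius 1/30


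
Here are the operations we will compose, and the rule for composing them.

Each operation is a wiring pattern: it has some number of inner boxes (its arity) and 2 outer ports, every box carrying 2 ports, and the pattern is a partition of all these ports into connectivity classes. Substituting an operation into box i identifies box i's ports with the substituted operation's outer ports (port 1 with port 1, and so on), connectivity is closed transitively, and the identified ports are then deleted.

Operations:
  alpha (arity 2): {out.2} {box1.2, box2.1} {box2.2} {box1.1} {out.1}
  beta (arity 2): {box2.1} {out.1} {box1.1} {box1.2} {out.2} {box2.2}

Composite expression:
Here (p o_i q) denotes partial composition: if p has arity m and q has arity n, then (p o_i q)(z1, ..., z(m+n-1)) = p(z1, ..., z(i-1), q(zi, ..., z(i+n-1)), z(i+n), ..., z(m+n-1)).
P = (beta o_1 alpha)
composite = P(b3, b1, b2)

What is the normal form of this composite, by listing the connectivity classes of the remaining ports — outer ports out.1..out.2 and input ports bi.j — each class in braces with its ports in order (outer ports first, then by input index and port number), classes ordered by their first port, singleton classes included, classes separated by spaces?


Treat the ports identified at beta as solder joints: merge, then drop.
through alpha, on inputs (b3, b1): {out.1} {out.2} {b1.1, b3.2} {b1.2} {b3.1} (out.j = stage outer ports)
through beta, on inputs (b3, b1, b2): {out.1} {out.2} {b1.1, b3.2} {b1.2} {b2.1} {b2.2} {b3.1} (out.j = stage outer ports)

{out.1} {out.2} {b1.1, b3.2} {b1.2} {b2.1} {b2.2} {b3.1}


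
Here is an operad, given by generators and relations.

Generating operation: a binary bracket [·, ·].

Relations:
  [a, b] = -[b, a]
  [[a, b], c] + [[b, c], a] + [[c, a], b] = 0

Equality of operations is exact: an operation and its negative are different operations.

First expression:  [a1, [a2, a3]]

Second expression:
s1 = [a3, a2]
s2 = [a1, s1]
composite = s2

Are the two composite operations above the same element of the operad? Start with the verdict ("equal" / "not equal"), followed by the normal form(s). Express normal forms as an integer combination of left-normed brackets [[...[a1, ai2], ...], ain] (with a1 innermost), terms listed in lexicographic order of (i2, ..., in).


In normal form, the first expression is [[a1, a2], a3] - [[a1, a3], a2]
In normal form, the second expression is -[[a1, a2], a3] + [[a1, a3], a2]
They disagree, so not equal.

not equal — first [[a1, a2], a3] - [[a1, a3], a2], second -[[a1, a2], a3] + [[a1, a3], a2]


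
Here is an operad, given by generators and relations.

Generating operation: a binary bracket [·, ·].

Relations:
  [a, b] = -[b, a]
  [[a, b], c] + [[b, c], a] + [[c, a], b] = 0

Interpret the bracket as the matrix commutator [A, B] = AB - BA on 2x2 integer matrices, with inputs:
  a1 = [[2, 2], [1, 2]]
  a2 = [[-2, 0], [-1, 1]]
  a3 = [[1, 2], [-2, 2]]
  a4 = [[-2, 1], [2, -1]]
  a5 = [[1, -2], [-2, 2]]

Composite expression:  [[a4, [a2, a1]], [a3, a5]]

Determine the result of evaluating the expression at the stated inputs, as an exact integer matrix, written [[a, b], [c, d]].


[[-44, 152], [-176, 44]]


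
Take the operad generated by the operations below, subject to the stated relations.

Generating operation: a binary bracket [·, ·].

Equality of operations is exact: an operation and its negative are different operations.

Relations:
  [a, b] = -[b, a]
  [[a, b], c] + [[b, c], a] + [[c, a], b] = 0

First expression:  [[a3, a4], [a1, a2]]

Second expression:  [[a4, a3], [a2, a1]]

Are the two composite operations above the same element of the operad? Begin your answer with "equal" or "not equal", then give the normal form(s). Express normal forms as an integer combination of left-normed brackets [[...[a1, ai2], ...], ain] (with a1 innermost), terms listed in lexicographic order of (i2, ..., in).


The first expression, normalized: -[[[a1, a2], a3], a4] + [[[a1, a2], a4], a3]
The second expression, normalized: -[[[a1, a2], a3], a4] + [[[a1, a2], a4], a3]
Identical normal forms: equal.

equal; the common form is -[[[a1, a2], a3], a4] + [[[a1, a2], a4], a3]


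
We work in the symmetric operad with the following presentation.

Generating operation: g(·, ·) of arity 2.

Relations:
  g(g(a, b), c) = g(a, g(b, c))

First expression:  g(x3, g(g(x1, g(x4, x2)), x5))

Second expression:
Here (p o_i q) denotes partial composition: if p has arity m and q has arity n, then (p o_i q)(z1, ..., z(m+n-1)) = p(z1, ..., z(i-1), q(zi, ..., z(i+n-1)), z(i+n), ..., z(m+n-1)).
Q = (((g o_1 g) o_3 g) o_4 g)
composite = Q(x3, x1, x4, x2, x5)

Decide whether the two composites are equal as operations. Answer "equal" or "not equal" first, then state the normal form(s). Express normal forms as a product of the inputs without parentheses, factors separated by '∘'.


The first expression, normalized: x3 ∘ x1 ∘ x4 ∘ x2 ∘ x5
The second expression, normalized: x3 ∘ x1 ∘ x4 ∘ x2 ∘ x5
The normal forms match — equal.

equal; both compose to x3 ∘ x1 ∘ x4 ∘ x2 ∘ x5


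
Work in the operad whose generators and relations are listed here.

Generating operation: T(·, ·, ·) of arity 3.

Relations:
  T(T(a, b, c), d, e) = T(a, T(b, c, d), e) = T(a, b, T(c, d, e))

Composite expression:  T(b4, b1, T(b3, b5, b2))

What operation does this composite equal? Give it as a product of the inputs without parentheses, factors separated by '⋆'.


The T-tree's shape is irrelevant; the b-reading-order decides.
T(b3, b5, b2) spells out as b3 ⋆ b5 ⋆ b2
T(b4, b1, T(b3, b5, b2)) spells out as b4 ⋆ b1 ⋆ b3 ⋆ b5 ⋆ b2

b4 ⋆ b1 ⋆ b3 ⋆ b5 ⋆ b2


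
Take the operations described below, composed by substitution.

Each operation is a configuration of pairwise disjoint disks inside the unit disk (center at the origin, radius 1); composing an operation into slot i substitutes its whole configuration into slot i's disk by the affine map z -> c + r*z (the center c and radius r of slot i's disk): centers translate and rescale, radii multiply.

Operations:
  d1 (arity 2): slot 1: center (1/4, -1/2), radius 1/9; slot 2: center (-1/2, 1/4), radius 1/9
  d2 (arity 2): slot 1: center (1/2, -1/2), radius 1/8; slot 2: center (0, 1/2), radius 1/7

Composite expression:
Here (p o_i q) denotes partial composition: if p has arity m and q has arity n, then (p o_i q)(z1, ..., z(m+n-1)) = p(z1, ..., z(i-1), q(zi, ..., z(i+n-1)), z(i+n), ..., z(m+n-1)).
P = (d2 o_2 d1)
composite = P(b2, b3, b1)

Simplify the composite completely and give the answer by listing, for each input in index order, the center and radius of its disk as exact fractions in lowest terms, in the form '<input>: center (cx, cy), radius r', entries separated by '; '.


b1: center (-1/14, 15/28), radius 1/63; b2: center (1/2, -1/2), radius 1/8; b3: center (1/28, 3/7), radius 1/63

Below d2, radii multiply path by path; the b-disk centers shift.
input b2: composing its 1 substitution step yields center (1/2, -1/2), radius 1/8
input b3: composing its 2 substitution steps yields center (1/28, 3/7), radius 1/63
input b1: composing its 2 substitution steps yields center (-1/14, 15/28), radius 1/63


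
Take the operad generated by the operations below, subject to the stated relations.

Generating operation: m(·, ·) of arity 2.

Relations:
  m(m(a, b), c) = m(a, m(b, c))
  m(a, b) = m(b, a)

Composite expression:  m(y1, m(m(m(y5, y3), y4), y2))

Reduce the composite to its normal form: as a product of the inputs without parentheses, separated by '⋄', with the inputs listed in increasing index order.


y1 ⋄ y2 ⋄ y3 ⋄ y4 ⋄ y5

Any arrangement under m is one operation, so sort the y-inputs.
m(y5, y3) unparenthesizes to y5 ⋄ y3
m(m(y5, y3), y4) unparenthesizes to y5 ⋄ y3 ⋄ y4
m(m(m(y5, y3), y4), y2) unparenthesizes to y5 ⋄ y3 ⋄ y4 ⋄ y2
m(y1, m(m(m(y5, y3), y4), y2)) unparenthesizes to y1 ⋄ y5 ⋄ y3 ⋄ y4 ⋄ y2
sorting the factors by input index: y1 ⋄ y2 ⋄ y3 ⋄ y4 ⋄ y5


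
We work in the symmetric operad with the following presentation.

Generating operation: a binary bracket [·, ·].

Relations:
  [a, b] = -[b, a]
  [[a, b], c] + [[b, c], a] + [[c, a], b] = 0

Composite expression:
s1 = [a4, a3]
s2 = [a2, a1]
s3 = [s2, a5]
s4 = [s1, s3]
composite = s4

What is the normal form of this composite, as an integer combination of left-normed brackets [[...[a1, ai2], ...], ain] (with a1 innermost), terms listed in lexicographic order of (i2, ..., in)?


Skip Jacobi rewriting: expand, keep a1-initial words, read off terms.
Composite bracket: [[a4, a3], [[a2, a1], a5]]
The bracket unfolds into 16 signed words via [a, b] = ab - ba (2^4 = 16).
Keep just the words that open with a1:
  sign of a1a2a5a3a4 is -1, so it contributes -[[[[a1, a2], a5], a3], a4]
  sign of a1a2a5a4a3 is +1, so it contributes +[[[[a1, a2], a5], a4], a3]

-[[[[a1, a2], a5], a3], a4] + [[[[a1, a2], a5], a4], a3]


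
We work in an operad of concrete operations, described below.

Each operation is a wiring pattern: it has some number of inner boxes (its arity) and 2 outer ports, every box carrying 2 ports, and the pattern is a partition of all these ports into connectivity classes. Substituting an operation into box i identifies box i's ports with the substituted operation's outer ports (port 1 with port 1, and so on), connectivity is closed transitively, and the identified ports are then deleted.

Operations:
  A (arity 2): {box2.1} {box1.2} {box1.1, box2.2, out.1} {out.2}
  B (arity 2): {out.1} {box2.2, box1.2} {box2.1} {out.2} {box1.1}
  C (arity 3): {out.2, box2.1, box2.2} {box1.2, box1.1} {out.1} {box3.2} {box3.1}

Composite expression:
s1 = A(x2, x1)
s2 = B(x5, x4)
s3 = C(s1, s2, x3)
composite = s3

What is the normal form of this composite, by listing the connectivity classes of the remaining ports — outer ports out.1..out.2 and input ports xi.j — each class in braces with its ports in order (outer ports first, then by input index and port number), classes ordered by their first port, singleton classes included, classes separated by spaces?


Two ports join when wires chain via C-identified ports.
after A, the pattern on (x2, x1) reads {out.1, x1.2, x2.1} {out.2} {x1.1} {x2.2} (out.j = its outer ports)
after B, the pattern on (x5, x4) reads {out.1} {out.2} {x4.1} {x4.2, x5.2} {x5.1} (out.j = its outer ports)
after C, the pattern on (x2, x1, x5, x4, x3) reads {out.1} {out.2} {x1.1} {x1.2, x2.1} {x2.2} {x3.1} {x3.2} {x4.1} {x4.2, x5.2} {x5.1} (out.j = its outer ports)

{out.1} {out.2} {x1.1} {x1.2, x2.1} {x2.2} {x3.1} {x3.2} {x4.1} {x4.2, x5.2} {x5.1}
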